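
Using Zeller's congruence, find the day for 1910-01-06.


Thursday

Zeller's congruence:
q=6, m=13, k=9, j=19
h = (6 + ⌊13×14/5⌋ + 9 + ⌊9/4⌋ + ⌊19/4⌋ - 2×19) mod 7
= (6 + 36 + 9 + 2 + 4 - 38) mod 7
= 19 mod 7 = 5
h=5 → Thursday


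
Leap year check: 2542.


Rules: divisible by 4 AND (not by 100 OR by 400)
2542 ÷ 4 = 635 remainder 2 → not divisible by 4
Not divisible by 4 → not a leap year

No


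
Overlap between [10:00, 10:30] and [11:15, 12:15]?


Meeting A: 600-630 (in minutes from midnight)
Meeting B: 675-735
Overlap start = max(600, 675) = 675
Overlap end = min(630, 735) = 630
Overlap = max(0, 630 - 675) = 0 min

0 minutes


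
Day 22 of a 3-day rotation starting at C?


Shift C

Shifts: A, B, C
Start: C (index 2)
Day 22: (2 + 22 - 1) mod 3
= 23 mod 3
= 2
Index 2 → shift C


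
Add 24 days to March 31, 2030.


Start: March 31, 2030
Add 24 days
March 31 → April 1: 31 - 31 + 1 = 1 days (24 - 1 = 23 left)
April 1 + 23 = April 24, 2030

April 24, 2030


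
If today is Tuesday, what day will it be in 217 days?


Start: Tuesday (index 1)
(1 + 217) mod 7
= 218 mod 7
= 1
Index 1 → Tuesday

Tuesday


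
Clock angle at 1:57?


76.5°

Hour hand = 1×30 + 57×0.5 = 58.5°
Minute hand = 57×6 = 342°
Difference = |58.5 - 342| = 283.5°
Since > 180°: 360 - 283.5 = 76.5°


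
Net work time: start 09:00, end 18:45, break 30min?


Total time = (18×60+45) - (9×60+0)
= 1125 - 540 = 585 min
Minus break: 585 - 30 = 555 min
= 9h 15m

9h 15m (555 minutes)


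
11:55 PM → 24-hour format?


Input: 11:55 PM
PM: 11 + 12 = 23

23:55


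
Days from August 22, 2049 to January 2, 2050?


From August 22, 2049 to January 2, 2050
Rest of August 2049: 31 - 22 = 9
Full months: September 30, October 31, November 30, December 31
Days into January 2050: 2
Total = 9 + 30 + 31 + 30 + 31 + 2 = 133 days

133 days


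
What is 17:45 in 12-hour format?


Hour: 17
17 - 12 = 5 → PM

5:45 PM


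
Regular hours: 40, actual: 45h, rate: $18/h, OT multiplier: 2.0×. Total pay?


Regular: 40h × $18 = $720.00
Overtime: 45 - 40 = 5h
OT pay: 5h × $18 × 2.0 = $180.00
Total = $720.00 + $180.00 = $900.00

$900.00


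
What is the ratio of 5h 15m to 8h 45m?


3:5 (0.60)

Duration 1: 315 minutes
Duration 2: 525 minutes
Ratio = 315:525
GCD = 105
Simplified = 3:5
As a decimal: 3/5 = 0.60


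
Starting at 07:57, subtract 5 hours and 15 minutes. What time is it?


Start: 477 minutes from midnight
Subtract: 315 minutes
Remaining: 477 - 315 = 162
Hours: 2, Minutes: 42

02:42


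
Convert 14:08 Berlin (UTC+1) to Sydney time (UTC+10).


Time difference = UTC+10 - UTC+1 = +9 hours
New hour = (14 + 9) mod 24
= 23 mod 24 = 23
Minutes unchanged → 23:08

23:08


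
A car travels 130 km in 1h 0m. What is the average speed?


Distance: 130 km
Time: 1 hours
Speed = 130 / 1 = 130.0 km/h

130.0 km/h


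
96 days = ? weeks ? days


13 weeks 5 days

Weeks: 96 ÷ 7 = 13 remainder 5


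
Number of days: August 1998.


Month: August (month 8)
August has 31 days

31 days


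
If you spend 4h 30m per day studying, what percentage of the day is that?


Time: 270 minutes
Day: 1440 minutes
Percentage = (270/1440) × 100 ≈ 18.8%

18.8%


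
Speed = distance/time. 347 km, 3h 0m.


Distance: 347 km
Time: 3 hours
Speed = 347 / 3 ≈ 115.7 km/h

115.7 km/h


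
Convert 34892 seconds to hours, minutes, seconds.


9h 41m 32s

Hours: 34892 ÷ 3600 = 9 remainder 2492
Minutes: 2492 ÷ 60 = 41 remainder 32
Seconds: 32


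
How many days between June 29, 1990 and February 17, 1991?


From June 29, 1990 to February 17, 1991
Rest of June 1990: 30 - 29 = 1
Full months: July 31, August 31, September 30, October 31, November 30, December 31, January 31
Days into February 1991: 17
Total = 1 + 31 + 31 + 30 + 31 + 30 + 31 + 31 + 17 = 233 days

233 days


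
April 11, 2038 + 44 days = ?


Start: April 11, 2038
Add 44 days
April 11 → May 1: 30 - 11 + 1 = 20 days (44 - 20 = 24 left)
May 1 + 24 = May 25, 2038

May 25, 2038


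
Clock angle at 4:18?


21.0°

Hour hand = 4×30 + 18×0.5 = 129.0°
Minute hand = 18×6 = 108°
Difference = |129.0 - 108| = 21.0°


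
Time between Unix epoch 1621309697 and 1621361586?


Difference = 1621361586 - 1621309697 = 51889 seconds
In hours: 51889 / 3600 ≈ 14.4
In days: 51889 / 86400 ≈ 0.60

51889 seconds (14.4 hours / 0.60 days)


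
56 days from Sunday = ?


Start: Sunday (index 6)
(6 + 56) mod 7
= 62 mod 7
= 6
Index 6 → Sunday

Sunday


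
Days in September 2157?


Month: September (month 9)
September has 30 days

30 days


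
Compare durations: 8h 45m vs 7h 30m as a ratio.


7:6 (1.17)

Duration 1: 525 minutes
Duration 2: 450 minutes
Ratio = 525:450
GCD = 75
Simplified = 7:6
As a decimal: 7/6 ≈ 1.17


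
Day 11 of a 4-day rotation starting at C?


Shifts: A, B, C, D
Start: C (index 2)
Day 11: (2 + 11 - 1) mod 4
= 12 mod 4
= 0
Index 0 → shift A

Shift A


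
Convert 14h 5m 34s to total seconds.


50734 seconds

Hours: 14 × 3600 = 50400
Minutes: 5 × 60 = 300
Seconds: 34
Total = 50400 + 300 + 34 = 50734


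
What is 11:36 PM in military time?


23:36

Input: 11:36 PM
PM: 11 + 12 = 23


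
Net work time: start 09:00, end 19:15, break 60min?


Total time = (19×60+15) - (9×60+0)
= 1155 - 540 = 615 min
Minus break: 615 - 60 = 555 min
= 9h 15m

9h 15m (555 minutes)


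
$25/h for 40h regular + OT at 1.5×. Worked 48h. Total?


$1300.00

Regular: 40h × $25 = $1000.00
Overtime: 48 - 40 = 8h
OT pay: 8h × $25 × 1.5 = $300.00
Total = $1000.00 + $300.00 = $1300.00


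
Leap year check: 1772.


Rules: divisible by 4 AND (not by 100 OR by 400)
1772 ÷ 4 = 443 exactly → divisible by 4
1772 ÷ 100 = 17 remainder 72 → not divisible by 100
Divisible by 4 but not by 100 → leap year

Yes


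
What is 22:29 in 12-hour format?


10:29 PM

Hour: 22
22 - 12 = 10 → PM


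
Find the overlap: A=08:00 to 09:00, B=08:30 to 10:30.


Meeting A: 480-540 (in minutes from midnight)
Meeting B: 510-630
Overlap start = max(480, 510) = 510
Overlap end = min(540, 630) = 540
Overlap = max(0, 540 - 510) = 30 min

30 minutes


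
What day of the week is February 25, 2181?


Sunday

Zeller's congruence:
q=25, m=14, k=80, j=21
h = (25 + ⌊13×15/5⌋ + 80 + ⌊80/4⌋ + ⌊21/4⌋ - 2×21) mod 7
= (25 + 39 + 80 + 20 + 5 - 42) mod 7
= 127 mod 7 = 1
h=1 → Sunday


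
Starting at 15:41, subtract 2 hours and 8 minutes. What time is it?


Start: 941 minutes from midnight
Subtract: 128 minutes
Remaining: 941 - 128 = 813
Hours: 13, Minutes: 33

13:33


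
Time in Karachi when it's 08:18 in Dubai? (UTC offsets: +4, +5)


Time difference = UTC+5 - UTC+4 = +1 hours
New hour = (8 + 1) mod 24
= 9 mod 24 = 9
Minutes unchanged → 09:18

09:18


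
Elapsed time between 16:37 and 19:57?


End time in minutes: 19×60 + 57 = 1197
Start time in minutes: 16×60 + 37 = 997
Difference = 1197 - 997 = 200 minutes
= 3 hours 20 minutes

3h 20m


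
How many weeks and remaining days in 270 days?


Weeks: 270 ÷ 7 = 38 remainder 4

38 weeks 4 days


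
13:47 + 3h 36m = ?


Start: 827 minutes from midnight
Add: 216 minutes
Total: 1043 minutes
Hours: 1043 ÷ 60 = 17 remainder 23

17:23


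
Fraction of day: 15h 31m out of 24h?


Total minutes: 15×60 + 31 = 931
Day = 24×60 = 1440 minutes
Fraction = 931/1440 ≈ 0.6465
As a percentage: 931/1440 × 100 ≈ 64.65%

0.6465 (64.65%)


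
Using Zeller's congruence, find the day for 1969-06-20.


Zeller's congruence:
q=20, m=6, k=69, j=19
h = (20 + ⌊13×7/5⌋ + 69 + ⌊69/4⌋ + ⌊19/4⌋ - 2×19) mod 7
= (20 + 18 + 69 + 17 + 4 - 38) mod 7
= 90 mod 7 = 6
h=6 → Friday

Friday


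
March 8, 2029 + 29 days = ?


Start: March 8, 2029
Add 29 days
March 8 → April 1: 31 - 8 + 1 = 24 days (29 - 24 = 5 left)
April 1 + 5 = April 6, 2029

April 6, 2029


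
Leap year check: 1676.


Yes

Rules: divisible by 4 AND (not by 100 OR by 400)
1676 ÷ 4 = 419 exactly → divisible by 4
1676 ÷ 100 = 16 remainder 76 → not divisible by 100
Divisible by 4 but not by 100 → leap year


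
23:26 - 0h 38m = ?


22:48

Start: 1406 minutes from midnight
Subtract: 38 minutes
Remaining: 1406 - 38 = 1368
Hours: 22, Minutes: 48


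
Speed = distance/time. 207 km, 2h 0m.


103.5 km/h

Distance: 207 km
Time: 2 hours
Speed = 207 / 2 = 103.5 km/h


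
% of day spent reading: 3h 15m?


13.5%

Time: 195 minutes
Day: 1440 minutes
Percentage = (195/1440) × 100 ≈ 13.5%


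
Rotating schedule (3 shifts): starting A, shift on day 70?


Shift A

Shifts: A, B, C
Start: A (index 0)
Day 70: (0 + 70 - 1) mod 3
= 69 mod 3
= 0
Index 0 → shift A


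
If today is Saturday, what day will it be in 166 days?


Thursday

Start: Saturday (index 5)
(5 + 166) mod 7
= 171 mod 7
= 3
Index 3 → Thursday


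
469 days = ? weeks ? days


Weeks: 469 ÷ 7 = 67 remainder 0

67 weeks 0 days


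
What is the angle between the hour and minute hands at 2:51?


139.5°

Hour hand = 2×30 + 51×0.5 = 85.5°
Minute hand = 51×6 = 306°
Difference = |85.5 - 306| = 220.5°
Since > 180°: 360 - 220.5 = 139.5°


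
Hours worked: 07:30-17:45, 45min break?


Total time = (17×60+45) - (7×60+30)
= 1065 - 450 = 615 min
Minus break: 615 - 45 = 570 min
= 9h 30m

9h 30m (570 minutes)


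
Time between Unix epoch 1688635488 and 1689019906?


384418 seconds (106.8 hours / 4.45 days)

Difference = 1689019906 - 1688635488 = 384418 seconds
In hours: 384418 / 3600 ≈ 106.8
In days: 384418 / 86400 ≈ 4.45


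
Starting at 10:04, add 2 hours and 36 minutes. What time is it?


Start: 604 minutes from midnight
Add: 156 minutes
Total: 760 minutes
Hours: 760 ÷ 60 = 12 remainder 40

12:40


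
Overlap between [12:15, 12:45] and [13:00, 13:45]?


0 minutes

Meeting A: 735-765 (in minutes from midnight)
Meeting B: 780-825
Overlap start = max(735, 780) = 780
Overlap end = min(765, 825) = 765
Overlap = max(0, 765 - 780) = 0 min


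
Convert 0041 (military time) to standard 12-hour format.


Hour: 0
0 → 12 AM (midnight)

12:41 AM


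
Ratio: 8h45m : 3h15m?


35:13 (2.69)

Duration 1: 525 minutes
Duration 2: 195 minutes
Ratio = 525:195
GCD = 15
Simplified = 35:13
As a decimal: 35/13 ≈ 2.69


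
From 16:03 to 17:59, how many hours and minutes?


1h 56m

End time in minutes: 17×60 + 59 = 1079
Start time in minutes: 16×60 + 3 = 963
Difference = 1079 - 963 = 116 minutes
= 1 hours 56 minutes


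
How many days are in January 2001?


Month: January (month 1)
January has 31 days

31 days


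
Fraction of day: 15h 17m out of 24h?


0.6368 (63.68%)

Total minutes: 15×60 + 17 = 917
Day = 24×60 = 1440 minutes
Fraction = 917/1440 ≈ 0.6368
As a percentage: 917/1440 × 100 ≈ 63.68%


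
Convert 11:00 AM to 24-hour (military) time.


11:00

Input: 11:00 AM
AM hour stays: 11


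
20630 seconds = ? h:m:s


Hours: 20630 ÷ 3600 = 5 remainder 2630
Minutes: 2630 ÷ 60 = 43 remainder 50
Seconds: 50

5h 43m 50s


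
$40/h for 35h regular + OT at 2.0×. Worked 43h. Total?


$2040.00

Regular: 35h × $40 = $1400.00
Overtime: 43 - 35 = 8h
OT pay: 8h × $40 × 2.0 = $640.00
Total = $1400.00 + $640.00 = $2040.00


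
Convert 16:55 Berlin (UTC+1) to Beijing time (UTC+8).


23:55

Time difference = UTC+8 - UTC+1 = +7 hours
New hour = (16 + 7) mod 24
= 23 mod 24 = 23
Minutes unchanged → 23:55


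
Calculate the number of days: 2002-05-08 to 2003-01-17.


254 days

From May 8, 2002 to January 17, 2003
Rest of May 2002: 31 - 8 = 23
Full months: June 30, July 31, August 31, September 30, October 31, November 30, December 31
Days into January 2003: 17
Total = 23 + 30 + 31 + 31 + 30 + 31 + 30 + 31 + 17 = 254 days


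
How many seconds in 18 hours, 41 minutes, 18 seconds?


67278 seconds

Hours: 18 × 3600 = 64800
Minutes: 41 × 60 = 2460
Seconds: 18
Total = 64800 + 2460 + 18 = 67278


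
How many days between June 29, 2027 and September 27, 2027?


90 days

From June 29, 2027 to September 27, 2027
Rest of June 2027: 30 - 29 = 1
Full months: July 31, August 31
Days into September 2027: 27
Total = 1 + 31 + 31 + 27 = 90 days


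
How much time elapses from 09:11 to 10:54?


End time in minutes: 10×60 + 54 = 654
Start time in minutes: 9×60 + 11 = 551
Difference = 654 - 551 = 103 minutes
= 1 hours 43 minutes

1h 43m


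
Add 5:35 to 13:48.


19:23

Start: 828 minutes from midnight
Add: 335 minutes
Total: 1163 minutes
Hours: 1163 ÷ 60 = 19 remainder 23


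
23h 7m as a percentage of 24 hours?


Total minutes: 23×60 + 7 = 1387
Day = 24×60 = 1440 minutes
Fraction = 1387/1440 ≈ 0.9632
As a percentage: 1387/1440 × 100 ≈ 96.32%

0.9632 (96.32%)


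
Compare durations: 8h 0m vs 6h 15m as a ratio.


Duration 1: 480 minutes
Duration 2: 375 minutes
Ratio = 480:375
GCD = 15
Simplified = 32:25
As a decimal: 32/25 = 1.28

32:25 (1.28)


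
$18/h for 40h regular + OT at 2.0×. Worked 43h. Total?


Regular: 40h × $18 = $720.00
Overtime: 43 - 40 = 3h
OT pay: 3h × $18 × 2.0 = $108.00
Total = $720.00 + $108.00 = $828.00

$828.00


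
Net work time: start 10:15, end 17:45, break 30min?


7h 0m (420 minutes)

Total time = (17×60+45) - (10×60+15)
= 1065 - 615 = 450 min
Minus break: 450 - 30 = 420 min
= 7h 0m


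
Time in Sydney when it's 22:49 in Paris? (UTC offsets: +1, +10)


07:49 (next day)

Time difference = UTC+10 - UTC+1 = +9 hours
New hour = (22 + 9) mod 24
= 31 mod 24 = 7
Minutes unchanged → 07:49; 31 ≥ 24 → next day


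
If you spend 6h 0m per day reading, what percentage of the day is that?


Time: 360 minutes
Day: 1440 minutes
Percentage = (360/1440) × 100 = 25.0%

25.0%


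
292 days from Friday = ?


Wednesday

Start: Friday (index 4)
(4 + 292) mod 7
= 296 mod 7
= 2
Index 2 → Wednesday


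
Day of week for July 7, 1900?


Zeller's congruence:
q=7, m=7, k=0, j=19
h = (7 + ⌊13×8/5⌋ + 0 + ⌊0/4⌋ + ⌊19/4⌋ - 2×19) mod 7
= (7 + 20 + 0 + 0 + 4 - 38) mod 7
= -7 mod 7 = 0
h=0 → Saturday

Saturday


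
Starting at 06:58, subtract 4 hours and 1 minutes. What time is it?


02:57

Start: 418 minutes from midnight
Subtract: 241 minutes
Remaining: 418 - 241 = 177
Hours: 2, Minutes: 57


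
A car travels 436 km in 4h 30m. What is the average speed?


96.9 km/h

Distance: 436 km
Time: 4h 30m = 270 min = 270/60 = 9/2 hours
Speed = 436 ÷ (9/2) = 436 × 2 / 9 = 872/9 ≈ 96.9 km/h


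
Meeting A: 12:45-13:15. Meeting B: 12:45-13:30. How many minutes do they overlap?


Meeting A: 765-795 (in minutes from midnight)
Meeting B: 765-810
Overlap start = max(765, 765) = 765
Overlap end = min(795, 810) = 795
Overlap = max(0, 795 - 765) = 30 min

30 minutes


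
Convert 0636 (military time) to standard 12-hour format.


Hour: 6
6 < 12 → AM

6:36 AM


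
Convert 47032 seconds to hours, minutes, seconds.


13h 3m 52s

Hours: 47032 ÷ 3600 = 13 remainder 232
Minutes: 232 ÷ 60 = 3 remainder 52
Seconds: 52


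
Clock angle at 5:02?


Hour hand = 5×30 + 2×0.5 = 151.0°
Minute hand = 2×6 = 12°
Difference = |151.0 - 12| = 139.0°

139.0°


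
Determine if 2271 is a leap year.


No

Rules: divisible by 4 AND (not by 100 OR by 400)
2271 ÷ 4 = 567 remainder 3 → not divisible by 4
Not divisible by 4 → not a leap year


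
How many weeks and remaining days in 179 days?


25 weeks 4 days

Weeks: 179 ÷ 7 = 25 remainder 4


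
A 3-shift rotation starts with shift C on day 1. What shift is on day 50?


Shifts: A, B, C
Start: C (index 2)
Day 50: (2 + 50 - 1) mod 3
= 51 mod 3
= 0
Index 0 → shift A

Shift A


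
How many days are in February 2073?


28 days

Month: February (month 2)
February: 28 or 29 (leap year)
2073 leap year? No


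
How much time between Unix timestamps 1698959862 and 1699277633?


Difference = 1699277633 - 1698959862 = 317771 seconds
In hours: 317771 / 3600 ≈ 88.3
In days: 317771 / 86400 ≈ 3.68

317771 seconds (88.3 hours / 3.68 days)


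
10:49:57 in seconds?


Hours: 10 × 3600 = 36000
Minutes: 49 × 60 = 2940
Seconds: 57
Total = 36000 + 2940 + 57 = 38997

38997 seconds


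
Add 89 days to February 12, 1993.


May 12, 1993

Start: February 12, 1993
Add 89 days
February 12 → March 1: 28 - 12 + 1 = 17 days (89 - 17 = 72 left)
March 1 → April 1: 31 - 1 + 1 = 31 days (72 - 31 = 41 left)
April 1 → May 1: 30 - 1 + 1 = 30 days (41 - 30 = 11 left)
May 1 + 11 = May 12, 1993


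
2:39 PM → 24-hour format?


14:39

Input: 2:39 PM
PM: 2 + 12 = 14


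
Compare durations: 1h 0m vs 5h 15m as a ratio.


Duration 1: 60 minutes
Duration 2: 315 minutes
Ratio = 60:315
GCD = 15
Simplified = 4:21
As a decimal: 4/21 ≈ 0.19

4:21 (0.19)


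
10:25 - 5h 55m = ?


04:30

Start: 625 minutes from midnight
Subtract: 355 minutes
Remaining: 625 - 355 = 270
Hours: 4, Minutes: 30


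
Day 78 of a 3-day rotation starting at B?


Shifts: A, B, C
Start: B (index 1)
Day 78: (1 + 78 - 1) mod 3
= 78 mod 3
= 0
Index 0 → shift A

Shift A


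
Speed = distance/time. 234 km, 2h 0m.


117.0 km/h

Distance: 234 km
Time: 2 hours
Speed = 234 / 2 = 117.0 km/h


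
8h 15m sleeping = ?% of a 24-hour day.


Time: 495 minutes
Day: 1440 minutes
Percentage = (495/1440) × 100 ≈ 34.4%

34.4%


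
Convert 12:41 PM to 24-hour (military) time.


Input: 12:41 PM
12 PM → 12 (noon)

12:41


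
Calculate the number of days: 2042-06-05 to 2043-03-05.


273 days

From June 5, 2042 to March 5, 2043
Rest of June 2042: 30 - 5 = 25
Full months: July 31, August 31, September 30, October 31, November 30, December 31, January 31, February 2043 28
Days into March 2043: 5
Total = 25 + 31 + 31 + 30 + 31 + 30 + 31 + 31 + 28 + 5 = 273 days


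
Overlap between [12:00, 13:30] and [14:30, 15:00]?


Meeting A: 720-810 (in minutes from midnight)
Meeting B: 870-900
Overlap start = max(720, 870) = 870
Overlap end = min(810, 900) = 810
Overlap = max(0, 810 - 870) = 0 min

0 minutes


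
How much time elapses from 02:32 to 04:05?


1h 33m

End time in minutes: 4×60 + 5 = 245
Start time in minutes: 2×60 + 32 = 152
Difference = 245 - 152 = 93 minutes
= 1 hours 33 minutes


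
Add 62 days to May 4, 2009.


July 5, 2009

Start: May 4, 2009
Add 62 days
May 4 → June 1: 31 - 4 + 1 = 28 days (62 - 28 = 34 left)
June 1 → July 1: 30 - 1 + 1 = 30 days (34 - 30 = 4 left)
July 1 + 4 = July 5, 2009


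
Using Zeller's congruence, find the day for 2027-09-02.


Zeller's congruence:
q=2, m=9, k=27, j=20
h = (2 + ⌊13×10/5⌋ + 27 + ⌊27/4⌋ + ⌊20/4⌋ - 2×20) mod 7
= (2 + 26 + 27 + 6 + 5 - 40) mod 7
= 26 mod 7 = 5
h=5 → Thursday

Thursday


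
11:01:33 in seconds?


39693 seconds

Hours: 11 × 3600 = 39600
Minutes: 1 × 60 = 60
Seconds: 33
Total = 39600 + 60 + 33 = 39693


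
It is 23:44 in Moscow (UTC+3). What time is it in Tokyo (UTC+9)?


05:44 (next day)

Time difference = UTC+9 - UTC+3 = +6 hours
New hour = (23 + 6) mod 24
= 29 mod 24 = 5
Minutes unchanged → 05:44; 29 ≥ 24 → next day


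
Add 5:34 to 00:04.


05:38

Start: 4 minutes from midnight
Add: 334 minutes
Total: 338 minutes
Hours: 338 ÷ 60 = 5 remainder 38


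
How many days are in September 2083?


Month: September (month 9)
September has 30 days

30 days


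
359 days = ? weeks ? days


51 weeks 2 days

Weeks: 359 ÷ 7 = 51 remainder 2


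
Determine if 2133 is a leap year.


No

Rules: divisible by 4 AND (not by 100 OR by 400)
2133 ÷ 4 = 533 remainder 1 → not divisible by 4
Not divisible by 4 → not a leap year


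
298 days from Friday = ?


Tuesday

Start: Friday (index 4)
(4 + 298) mod 7
= 302 mod 7
= 1
Index 1 → Tuesday


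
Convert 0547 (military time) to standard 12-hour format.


Hour: 5
5 < 12 → AM

5:47 AM


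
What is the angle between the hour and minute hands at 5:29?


Hour hand = 5×30 + 29×0.5 = 164.5°
Minute hand = 29×6 = 174°
Difference = |164.5 - 174| = 9.5°

9.5°


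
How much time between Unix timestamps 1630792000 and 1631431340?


Difference = 1631431340 - 1630792000 = 639340 seconds
In hours: 639340 / 3600 ≈ 177.6
In days: 639340 / 86400 ≈ 7.40

639340 seconds (177.6 hours / 7.40 days)


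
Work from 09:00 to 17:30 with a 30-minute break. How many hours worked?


Total time = (17×60+30) - (9×60+0)
= 1050 - 540 = 510 min
Minus break: 510 - 30 = 480 min
= 8h 0m

8h 0m (480 minutes)


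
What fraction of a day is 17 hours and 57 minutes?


0.7479 (74.79%)

Total minutes: 17×60 + 57 = 1077
Day = 24×60 = 1440 minutes
Fraction = 1077/1440 ≈ 0.7479
As a percentage: 1077/1440 × 100 ≈ 74.79%


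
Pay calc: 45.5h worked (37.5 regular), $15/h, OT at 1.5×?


Regular: 37.5h × $15 = $562.50
Overtime: 45.5 - 37.5 = 8.0h
OT pay: 8.0h × $15 × 1.5 = $180.00
Total = $562.50 + $180.00 = $742.50

$742.50


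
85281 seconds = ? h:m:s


Hours: 85281 ÷ 3600 = 23 remainder 2481
Minutes: 2481 ÷ 60 = 41 remainder 21
Seconds: 21

23h 41m 21s


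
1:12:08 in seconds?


Hours: 1 × 3600 = 3600
Minutes: 12 × 60 = 720
Seconds: 8
Total = 3600 + 720 + 8 = 4328

4328 seconds


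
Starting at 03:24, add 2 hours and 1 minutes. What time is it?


05:25

Start: 204 minutes from midnight
Add: 121 minutes
Total: 325 minutes
Hours: 325 ÷ 60 = 5 remainder 25


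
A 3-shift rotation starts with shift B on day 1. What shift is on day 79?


Shifts: A, B, C
Start: B (index 1)
Day 79: (1 + 79 - 1) mod 3
= 79 mod 3
= 1
Index 1 → shift B

Shift B


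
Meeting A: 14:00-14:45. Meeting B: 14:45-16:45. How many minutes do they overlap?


0 minutes

Meeting A: 840-885 (in minutes from midnight)
Meeting B: 885-1005
Overlap start = max(840, 885) = 885
Overlap end = min(885, 1005) = 885
Overlap = max(0, 885 - 885) = 0 min


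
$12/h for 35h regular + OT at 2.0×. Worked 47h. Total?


Regular: 35h × $12 = $420.00
Overtime: 47 - 35 = 12h
OT pay: 12h × $12 × 2.0 = $288.00
Total = $420.00 + $288.00 = $708.00

$708.00


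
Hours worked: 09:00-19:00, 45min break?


9h 15m (555 minutes)

Total time = (19×60+0) - (9×60+0)
= 1140 - 540 = 600 min
Minus break: 600 - 45 = 555 min
= 9h 15m


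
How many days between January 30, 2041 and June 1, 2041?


From January 30, 2041 to June 1, 2041
Rest of January 2041: 31 - 30 = 1
Full months: February 2041 28, March 31, April 30, May 31
Days into June 2041: 1
Total = 1 + 28 + 31 + 30 + 31 + 1 = 122 days

122 days


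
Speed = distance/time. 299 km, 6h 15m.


Distance: 299 km
Time: 6h 15m = 375 min = 375/60 = 25/4 hours
Speed = 299 ÷ (25/4) = 299 × 4 / 25 = 1196/25 ≈ 47.8 km/h

47.8 km/h


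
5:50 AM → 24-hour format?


05:50

Input: 5:50 AM
AM hour stays: 5


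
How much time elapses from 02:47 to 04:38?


1h 51m

End time in minutes: 4×60 + 38 = 278
Start time in minutes: 2×60 + 47 = 167
Difference = 278 - 167 = 111 minutes
= 1 hours 51 minutes


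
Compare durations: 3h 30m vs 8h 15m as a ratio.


14:33 (0.42)

Duration 1: 210 minutes
Duration 2: 495 minutes
Ratio = 210:495
GCD = 15
Simplified = 14:33
As a decimal: 14/33 ≈ 0.42


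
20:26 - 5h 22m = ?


15:04

Start: 1226 minutes from midnight
Subtract: 322 minutes
Remaining: 1226 - 322 = 904
Hours: 15, Minutes: 4


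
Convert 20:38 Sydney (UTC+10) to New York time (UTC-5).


Time difference = UTC-5 - UTC+10 = -15 hours
New hour = (20 -15) mod 24
= 5 mod 24 = 5
Minutes unchanged → 05:38

05:38


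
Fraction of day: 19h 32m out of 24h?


Total minutes: 19×60 + 32 = 1172
Day = 24×60 = 1440 minutes
Fraction = 1172/1440 ≈ 0.8139
As a percentage: 1172/1440 × 100 ≈ 81.39%

0.8139 (81.39%)


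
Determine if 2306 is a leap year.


Rules: divisible by 4 AND (not by 100 OR by 400)
2306 ÷ 4 = 576 remainder 2 → not divisible by 4
Not divisible by 4 → not a leap year

No


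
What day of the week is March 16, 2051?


Thursday

Zeller's congruence:
q=16, m=3, k=51, j=20
h = (16 + ⌊13×4/5⌋ + 51 + ⌊51/4⌋ + ⌊20/4⌋ - 2×20) mod 7
= (16 + 10 + 51 + 12 + 5 - 40) mod 7
= 54 mod 7 = 5
h=5 → Thursday


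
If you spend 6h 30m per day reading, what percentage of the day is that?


Time: 390 minutes
Day: 1440 minutes
Percentage = (390/1440) × 100 ≈ 27.1%

27.1%


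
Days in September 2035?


Month: September (month 9)
September has 30 days

30 days


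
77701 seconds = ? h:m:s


21h 35m 1s

Hours: 77701 ÷ 3600 = 21 remainder 2101
Minutes: 2101 ÷ 60 = 35 remainder 1
Seconds: 1


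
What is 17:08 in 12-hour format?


Hour: 17
17 - 12 = 5 → PM

5:08 PM


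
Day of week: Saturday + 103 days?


Start: Saturday (index 5)
(5 + 103) mod 7
= 108 mod 7
= 3
Index 3 → Thursday

Thursday


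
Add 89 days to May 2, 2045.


July 30, 2045

Start: May 2, 2045
Add 89 days
May 2 → June 1: 31 - 2 + 1 = 30 days (89 - 30 = 59 left)
June 1 → July 1: 30 - 1 + 1 = 30 days (59 - 30 = 29 left)
July 1 + 29 = July 30, 2045


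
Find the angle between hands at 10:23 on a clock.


173.5°

Hour hand = 10×30 + 23×0.5 = 311.5°
Minute hand = 23×6 = 138°
Difference = |311.5 - 138| = 173.5°


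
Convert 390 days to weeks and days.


Weeks: 390 ÷ 7 = 55 remainder 5

55 weeks 5 days


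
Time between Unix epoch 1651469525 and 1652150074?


680549 seconds (189.0 hours / 7.88 days)

Difference = 1652150074 - 1651469525 = 680549 seconds
In hours: 680549 / 3600 ≈ 189.0
In days: 680549 / 86400 ≈ 7.88


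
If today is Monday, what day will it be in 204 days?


Start: Monday (index 0)
(0 + 204) mod 7
= 204 mod 7
= 1
Index 1 → Tuesday

Tuesday


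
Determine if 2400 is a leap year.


Yes

Rules: divisible by 4 AND (not by 100 OR by 400)
2400 ÷ 4 = 600 exactly → divisible by 4
2400 ÷ 100 = 24 exactly → divisible by 100
2400 ÷ 400 = 6 exactly → divisible by 400
Divisible by 400 → leap year


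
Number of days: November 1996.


30 days

Month: November (month 11)
November has 30 days


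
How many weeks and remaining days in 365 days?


52 weeks 1 days

Weeks: 365 ÷ 7 = 52 remainder 1


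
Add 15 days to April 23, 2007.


Start: April 23, 2007
Add 15 days
April 23 → May 1: 30 - 23 + 1 = 8 days (15 - 8 = 7 left)
May 1 + 7 = May 8, 2007

May 8, 2007


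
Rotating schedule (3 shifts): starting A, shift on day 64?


Shift A

Shifts: A, B, C
Start: A (index 0)
Day 64: (0 + 64 - 1) mod 3
= 63 mod 3
= 0
Index 0 → shift A


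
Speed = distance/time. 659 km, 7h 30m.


Distance: 659 km
Time: 7h 30m = 450 min = 450/60 = 15/2 hours
Speed = 659 ÷ (15/2) = 659 × 2 / 15 = 1318/15 ≈ 87.9 km/h

87.9 km/h


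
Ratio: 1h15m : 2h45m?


Duration 1: 75 minutes
Duration 2: 165 minutes
Ratio = 75:165
GCD = 15
Simplified = 5:11
As a decimal: 5/11 ≈ 0.45

5:11 (0.45)


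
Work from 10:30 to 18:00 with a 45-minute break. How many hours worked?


Total time = (18×60+0) - (10×60+30)
= 1080 - 630 = 450 min
Minus break: 450 - 45 = 405 min
= 6h 45m

6h 45m (405 minutes)


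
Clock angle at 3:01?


84.5°

Hour hand = 3×30 + 1×0.5 = 90.5°
Minute hand = 1×6 = 6°
Difference = |90.5 - 6| = 84.5°


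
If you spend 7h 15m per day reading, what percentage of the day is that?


Time: 435 minutes
Day: 1440 minutes
Percentage = (435/1440) × 100 ≈ 30.2%

30.2%


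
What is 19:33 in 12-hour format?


7:33 PM

Hour: 19
19 - 12 = 7 → PM


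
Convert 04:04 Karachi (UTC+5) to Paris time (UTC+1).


Time difference = UTC+1 - UTC+5 = -4 hours
New hour = (4 -4) mod 24
= 0 mod 24 = 0
Minutes unchanged → 00:04

00:04


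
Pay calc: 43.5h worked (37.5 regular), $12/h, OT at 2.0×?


$594.00

Regular: 37.5h × $12 = $450.00
Overtime: 43.5 - 37.5 = 6.0h
OT pay: 6.0h × $12 × 2.0 = $144.00
Total = $450.00 + $144.00 = $594.00


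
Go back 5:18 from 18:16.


12:58

Start: 1096 minutes from midnight
Subtract: 318 minutes
Remaining: 1096 - 318 = 778
Hours: 12, Minutes: 58


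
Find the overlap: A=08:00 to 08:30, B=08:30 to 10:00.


Meeting A: 480-510 (in minutes from midnight)
Meeting B: 510-600
Overlap start = max(480, 510) = 510
Overlap end = min(510, 600) = 510
Overlap = max(0, 510 - 510) = 0 min

0 minutes


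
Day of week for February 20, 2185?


Sunday

Zeller's congruence:
q=20, m=14, k=84, j=21
h = (20 + ⌊13×15/5⌋ + 84 + ⌊84/4⌋ + ⌊21/4⌋ - 2×21) mod 7
= (20 + 39 + 84 + 21 + 5 - 42) mod 7
= 127 mod 7 = 1
h=1 → Sunday


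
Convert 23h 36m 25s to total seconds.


84985 seconds

Hours: 23 × 3600 = 82800
Minutes: 36 × 60 = 2160
Seconds: 25
Total = 82800 + 2160 + 25 = 84985


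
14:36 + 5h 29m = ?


20:05

Start: 876 minutes from midnight
Add: 329 minutes
Total: 1205 minutes
Hours: 1205 ÷ 60 = 20 remainder 5


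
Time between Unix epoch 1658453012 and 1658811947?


Difference = 1658811947 - 1658453012 = 358935 seconds
In hours: 358935 / 3600 ≈ 99.7
In days: 358935 / 86400 ≈ 4.15

358935 seconds (99.7 hours / 4.15 days)


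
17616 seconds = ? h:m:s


4h 53m 36s

Hours: 17616 ÷ 3600 = 4 remainder 3216
Minutes: 3216 ÷ 60 = 53 remainder 36
Seconds: 36


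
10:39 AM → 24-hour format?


10:39

Input: 10:39 AM
AM hour stays: 10


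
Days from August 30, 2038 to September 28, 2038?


From August 30, 2038 to September 28, 2038
Rest of August 2038: 31 - 30 = 1
Days into September 2038: 28
Total = 1 + 28 = 29 days

29 days


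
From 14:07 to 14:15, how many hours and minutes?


0h 8m

End time in minutes: 14×60 + 15 = 855
Start time in minutes: 14×60 + 7 = 847
Difference = 855 - 847 = 8 minutes
= 0 hours 8 minutes


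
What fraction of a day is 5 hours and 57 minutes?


Total minutes: 5×60 + 57 = 357
Day = 24×60 = 1440 minutes
Fraction = 357/1440 ≈ 0.2479
As a percentage: 357/1440 × 100 ≈ 24.79%

0.2479 (24.79%)


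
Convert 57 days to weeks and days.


8 weeks 1 days

Weeks: 57 ÷ 7 = 8 remainder 1


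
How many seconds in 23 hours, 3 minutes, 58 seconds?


83038 seconds

Hours: 23 × 3600 = 82800
Minutes: 3 × 60 = 180
Seconds: 58
Total = 82800 + 180 + 58 = 83038


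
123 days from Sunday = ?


Thursday

Start: Sunday (index 6)
(6 + 123) mod 7
= 129 mod 7
= 3
Index 3 → Thursday


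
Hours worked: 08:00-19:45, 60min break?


Total time = (19×60+45) - (8×60+0)
= 1185 - 480 = 705 min
Minus break: 705 - 60 = 645 min
= 10h 45m

10h 45m (645 minutes)


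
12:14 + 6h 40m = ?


Start: 734 minutes from midnight
Add: 400 minutes
Total: 1134 minutes
Hours: 1134 ÷ 60 = 18 remainder 54

18:54


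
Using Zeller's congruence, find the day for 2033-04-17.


Zeller's congruence:
q=17, m=4, k=33, j=20
h = (17 + ⌊13×5/5⌋ + 33 + ⌊33/4⌋ + ⌊20/4⌋ - 2×20) mod 7
= (17 + 13 + 33 + 8 + 5 - 40) mod 7
= 36 mod 7 = 1
h=1 → Sunday

Sunday


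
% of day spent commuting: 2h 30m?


Time: 150 minutes
Day: 1440 minutes
Percentage = (150/1440) × 100 ≈ 10.4%

10.4%


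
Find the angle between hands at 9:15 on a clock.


172.5°

Hour hand = 9×30 + 15×0.5 = 277.5°
Minute hand = 15×6 = 90°
Difference = |277.5 - 90| = 187.5°
Since > 180°: 360 - 187.5 = 172.5°


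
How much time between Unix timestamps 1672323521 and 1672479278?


155757 seconds (43.3 hours / 1.80 days)

Difference = 1672479278 - 1672323521 = 155757 seconds
In hours: 155757 / 3600 ≈ 43.3
In days: 155757 / 86400 ≈ 1.80


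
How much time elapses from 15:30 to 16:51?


1h 21m

End time in minutes: 16×60 + 51 = 1011
Start time in minutes: 15×60 + 30 = 930
Difference = 1011 - 930 = 81 minutes
= 1 hours 21 minutes


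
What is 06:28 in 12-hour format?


6:28 AM

Hour: 6
6 < 12 → AM


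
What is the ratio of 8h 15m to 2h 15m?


Duration 1: 495 minutes
Duration 2: 135 minutes
Ratio = 495:135
GCD = 45
Simplified = 11:3
As a decimal: 11/3 ≈ 3.67

11:3 (3.67)


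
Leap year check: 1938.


Rules: divisible by 4 AND (not by 100 OR by 400)
1938 ÷ 4 = 484 remainder 2 → not divisible by 4
Not divisible by 4 → not a leap year

No


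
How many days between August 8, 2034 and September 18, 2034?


41 days

From August 8, 2034 to September 18, 2034
Rest of August 2034: 31 - 8 = 23
Days into September 2034: 18
Total = 23 + 18 = 41 days


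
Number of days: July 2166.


Month: July (month 7)
July has 31 days

31 days


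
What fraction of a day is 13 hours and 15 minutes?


Total minutes: 13×60 + 15 = 795
Day = 24×60 = 1440 minutes
Fraction = 795/1440 ≈ 0.5521
As a percentage: 795/1440 × 100 ≈ 55.21%

0.5521 (55.21%)


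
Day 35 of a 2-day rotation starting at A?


Shifts: A, B
Start: A (index 0)
Day 35: (0 + 35 - 1) mod 2
= 34 mod 2
= 0
Index 0 → shift A

Shift A


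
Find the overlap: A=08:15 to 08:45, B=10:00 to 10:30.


Meeting A: 495-525 (in minutes from midnight)
Meeting B: 600-630
Overlap start = max(495, 600) = 600
Overlap end = min(525, 630) = 525
Overlap = max(0, 525 - 600) = 0 min

0 minutes


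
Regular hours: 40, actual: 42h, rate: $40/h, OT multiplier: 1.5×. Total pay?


Regular: 40h × $40 = $1600.00
Overtime: 42 - 40 = 2h
OT pay: 2h × $40 × 1.5 = $120.00
Total = $1600.00 + $120.00 = $1720.00

$1720.00


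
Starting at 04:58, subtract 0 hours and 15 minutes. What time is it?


Start: 298 minutes from midnight
Subtract: 15 minutes
Remaining: 298 - 15 = 283
Hours: 4, Minutes: 43

04:43


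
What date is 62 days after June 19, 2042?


August 20, 2042

Start: June 19, 2042
Add 62 days
June 19 → July 1: 30 - 19 + 1 = 12 days (62 - 12 = 50 left)
July 1 → August 1: 31 - 1 + 1 = 31 days (50 - 31 = 19 left)
August 1 + 19 = August 20, 2042


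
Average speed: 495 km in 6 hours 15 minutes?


Distance: 495 km
Time: 6h 15m = 375 min = 375/60 = 25/4 hours
Speed = 495 ÷ (25/4) = 495 × 4 / 25 = 1980/25 = 79.2 km/h

79.2 km/h


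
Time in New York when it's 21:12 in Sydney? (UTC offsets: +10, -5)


06:12

Time difference = UTC-5 - UTC+10 = -15 hours
New hour = (21 -15) mod 24
= 6 mod 24 = 6
Minutes unchanged → 06:12


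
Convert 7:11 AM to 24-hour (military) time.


Input: 7:11 AM
AM hour stays: 7

07:11


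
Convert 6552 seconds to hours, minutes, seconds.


Hours: 6552 ÷ 3600 = 1 remainder 2952
Minutes: 2952 ÷ 60 = 49 remainder 12
Seconds: 12

1h 49m 12s


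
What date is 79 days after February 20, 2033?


May 10, 2033

Start: February 20, 2033
Add 79 days
February 20 → March 1: 28 - 20 + 1 = 9 days (79 - 9 = 70 left)
March 1 → April 1: 31 - 1 + 1 = 31 days (70 - 31 = 39 left)
April 1 → May 1: 30 - 1 + 1 = 30 days (39 - 30 = 9 left)
May 1 + 9 = May 10, 2033


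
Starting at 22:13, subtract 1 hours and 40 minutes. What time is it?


20:33

Start: 1333 minutes from midnight
Subtract: 100 minutes
Remaining: 1333 - 100 = 1233
Hours: 20, Minutes: 33


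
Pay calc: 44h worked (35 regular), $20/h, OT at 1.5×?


$970.00

Regular: 35h × $20 = $700.00
Overtime: 44 - 35 = 9h
OT pay: 9h × $20 × 1.5 = $270.00
Total = $700.00 + $270.00 = $970.00


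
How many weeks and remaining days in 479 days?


Weeks: 479 ÷ 7 = 68 remainder 3

68 weeks 3 days


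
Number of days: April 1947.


Month: April (month 4)
April has 30 days

30 days


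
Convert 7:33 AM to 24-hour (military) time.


Input: 7:33 AM
AM hour stays: 7

07:33


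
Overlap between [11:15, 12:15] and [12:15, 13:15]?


0 minutes

Meeting A: 675-735 (in minutes from midnight)
Meeting B: 735-795
Overlap start = max(675, 735) = 735
Overlap end = min(735, 795) = 735
Overlap = max(0, 735 - 735) = 0 min


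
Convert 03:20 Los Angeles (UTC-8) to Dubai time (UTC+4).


15:20

Time difference = UTC+4 - UTC-8 = +12 hours
New hour = (3 + 12) mod 24
= 15 mod 24 = 15
Minutes unchanged → 15:20


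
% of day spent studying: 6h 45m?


28.1%

Time: 405 minutes
Day: 1440 minutes
Percentage = (405/1440) × 100 ≈ 28.1%


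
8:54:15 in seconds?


32055 seconds

Hours: 8 × 3600 = 28800
Minutes: 54 × 60 = 3240
Seconds: 15
Total = 28800 + 3240 + 15 = 32055


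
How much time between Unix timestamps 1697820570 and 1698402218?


581648 seconds (161.6 hours / 6.73 days)

Difference = 1698402218 - 1697820570 = 581648 seconds
In hours: 581648 / 3600 ≈ 161.6
In days: 581648 / 86400 ≈ 6.73


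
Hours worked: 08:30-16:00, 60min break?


6h 30m (390 minutes)

Total time = (16×60+0) - (8×60+30)
= 960 - 510 = 450 min
Minus break: 450 - 60 = 390 min
= 6h 30m


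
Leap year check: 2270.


Rules: divisible by 4 AND (not by 100 OR by 400)
2270 ÷ 4 = 567 remainder 2 → not divisible by 4
Not divisible by 4 → not a leap year

No


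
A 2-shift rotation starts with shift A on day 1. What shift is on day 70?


Shift B

Shifts: A, B
Start: A (index 0)
Day 70: (0 + 70 - 1) mod 2
= 69 mod 2
= 1
Index 1 → shift B


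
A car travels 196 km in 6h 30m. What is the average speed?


30.2 km/h

Distance: 196 km
Time: 6h 30m = 390 min = 390/60 = 13/2 hours
Speed = 196 ÷ (13/2) = 196 × 2 / 13 = 392/13 ≈ 30.2 km/h


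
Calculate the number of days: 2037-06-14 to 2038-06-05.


From June 14, 2037 to June 5, 2038
Rest of June 2037: 30 - 14 = 16
Full months: July 31, August 31, September 30, October 31, November 30, December 31, January 31, February 2038 28, March 31, April 30, May 31
Days into June 2038: 5
Total = 16 + 31 + 31 + 30 + 31 + 30 + 31 + 31 + 28 + 31 + 30 + 31 + 5 = 356 days

356 days


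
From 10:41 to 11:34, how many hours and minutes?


0h 53m

End time in minutes: 11×60 + 34 = 694
Start time in minutes: 10×60 + 41 = 641
Difference = 694 - 641 = 53 minutes
= 0 hours 53 minutes


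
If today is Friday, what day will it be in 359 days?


Start: Friday (index 4)
(4 + 359) mod 7
= 363 mod 7
= 6
Index 6 → Sunday

Sunday


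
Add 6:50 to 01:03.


Start: 63 minutes from midnight
Add: 410 minutes
Total: 473 minutes
Hours: 473 ÷ 60 = 7 remainder 53

07:53


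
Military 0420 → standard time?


4:20 AM

Hour: 4
4 < 12 → AM


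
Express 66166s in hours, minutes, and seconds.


18h 22m 46s

Hours: 66166 ÷ 3600 = 18 remainder 1366
Minutes: 1366 ÷ 60 = 22 remainder 46
Seconds: 46


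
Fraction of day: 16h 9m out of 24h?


Total minutes: 16×60 + 9 = 969
Day = 24×60 = 1440 minutes
Fraction = 969/1440 ≈ 0.6729
As a percentage: 969/1440 × 100 ≈ 67.29%

0.6729 (67.29%)


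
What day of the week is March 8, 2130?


Wednesday

Zeller's congruence:
q=8, m=3, k=30, j=21
h = (8 + ⌊13×4/5⌋ + 30 + ⌊30/4⌋ + ⌊21/4⌋ - 2×21) mod 7
= (8 + 10 + 30 + 7 + 5 - 42) mod 7
= 18 mod 7 = 4
h=4 → Wednesday


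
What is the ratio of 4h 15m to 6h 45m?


17:27 (0.63)

Duration 1: 255 minutes
Duration 2: 405 minutes
Ratio = 255:405
GCD = 15
Simplified = 17:27
As a decimal: 17/27 ≈ 0.63


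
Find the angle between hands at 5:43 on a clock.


Hour hand = 5×30 + 43×0.5 = 171.5°
Minute hand = 43×6 = 258°
Difference = |171.5 - 258| = 86.5°

86.5°


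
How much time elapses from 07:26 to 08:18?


End time in minutes: 8×60 + 18 = 498
Start time in minutes: 7×60 + 26 = 446
Difference = 498 - 446 = 52 minutes
= 0 hours 52 minutes

0h 52m


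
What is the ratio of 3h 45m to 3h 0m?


5:4 (1.25)

Duration 1: 225 minutes
Duration 2: 180 minutes
Ratio = 225:180
GCD = 45
Simplified = 5:4
As a decimal: 5/4 = 1.25


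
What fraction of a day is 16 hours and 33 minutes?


Total minutes: 16×60 + 33 = 993
Day = 24×60 = 1440 minutes
Fraction = 993/1440 ≈ 0.6896
As a percentage: 993/1440 × 100 ≈ 68.96%

0.6896 (68.96%)
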